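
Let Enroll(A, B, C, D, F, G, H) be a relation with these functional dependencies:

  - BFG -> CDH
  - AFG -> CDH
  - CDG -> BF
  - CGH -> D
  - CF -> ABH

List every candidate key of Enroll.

Attribute G never appears on the right-hand side of any dependency, so G must belong to every candidate key.
{G}⁺ = {G}, which is not all of the schema, so we must add further attributes.
{A, F, G}⁺: AFG→CDH adds C, D, H; CDG→BF adds B → {A, B, C, D, F, G, H}. Minimal: {F, G}⁺ = {F, G}; {A, G}⁺ = {A, G}; {A, F}⁺ = {A, F} — none reach the full schema.
{B, F, G}⁺: BFG→CDH adds C, D, H; CF→ABH adds A → {A, B, C, D, F, G, H}. Minimal: {F, G}⁺ = {F, G}; {B, G}⁺ = {B, G}; {B, F}⁺ = {B, F} — none reach the full schema.
{C, D, G}⁺: CDG→BF adds B, F; CF→ABH adds A, H → {A, B, C, D, F, G, H}. Minimal: {D, G}⁺ = {D, G}; {C, G}⁺ = {C, G}; {C, D}⁺ = {C, D} — none reach the full schema.
{C, F, G}⁺: CF→ABH adds A, B, H; BFG→CDH adds D → {A, B, C, D, F, G, H}. Minimal: {F, G}⁺ = {F, G}; {C, G}⁺ = {C, G}; {C, F}⁺ = {A, B, C, F, H} — none reach the full schema.
{C, G, H}⁺: CGH→D adds D; CDG→BF adds B, F; CF→ABH adds A → {A, B, C, D, F, G, H}. Minimal: {G, H}⁺ = {G, H}; {C, H}⁺ = {C, H}; {C, G}⁺ = {C, G} — none reach the full schema.

AFG, BFG, CDG, CFG, CGH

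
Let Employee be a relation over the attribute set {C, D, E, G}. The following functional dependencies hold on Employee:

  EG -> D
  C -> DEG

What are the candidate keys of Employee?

Attribute C never appears on the right-hand side of any dependency, so C must belong to every candidate key.
{C}⁺ = {C, D, E, G}, which is all of the schema, so {C} is the only candidate key.

(C)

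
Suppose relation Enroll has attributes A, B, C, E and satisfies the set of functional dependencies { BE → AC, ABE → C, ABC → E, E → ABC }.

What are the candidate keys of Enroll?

{E}⁺: E→ABC adds A, B, C → {A, B, C, E}.
{A, B, C}⁺: ABC→E adds E → {A, B, C, E}. Minimal: {B, C}⁺ = {B, C}; {A, C}⁺ = {A, C}; {A, B}⁺ = {A, B} — none reach the full schema.
Any other superkey contains one of these as a subset, so there are no further candidate keys.

E, ABC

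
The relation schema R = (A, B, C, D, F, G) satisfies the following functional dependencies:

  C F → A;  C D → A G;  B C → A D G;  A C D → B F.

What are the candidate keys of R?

Attribute C never appears on the right-hand side of any dependency, so C must belong to every candidate key.
{C}⁺ = {C}, which is not all of the schema, so we must add further attributes.
{B, C}⁺: BC→ADG adds A, D, G; ACD→BF adds F → {A, B, C, D, F, G}. Minimal: {C}⁺ = {C}; {B}⁺ = {B} — none reach the full schema.
{C, D}⁺: CD→AG adds A, G; ACD→BF adds B, F → {A, B, C, D, F, G}. Minimal: {D}⁺ = {D}; {C}⁺ = {C} — none reach the full schema.

(B, C), (C, D)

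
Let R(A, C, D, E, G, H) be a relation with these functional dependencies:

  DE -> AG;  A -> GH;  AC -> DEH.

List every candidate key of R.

{A, C}, {C, D, E}

{A, C}⁺: A→GH adds G, H; AC→DEH adds D, E → {A, C, D, E, G, H}.
{C, D, E}⁺: DE→AG adds A, G; A→GH adds H → {A, C, D, E, G, H}.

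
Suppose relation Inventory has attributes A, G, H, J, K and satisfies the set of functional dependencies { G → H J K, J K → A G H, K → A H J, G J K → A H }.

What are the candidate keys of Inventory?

{G}⁺: G→HJK adds H, J, K; JK→AGH adds A → {A, G, H, J, K}.
{K}⁺: K→AHJ adds A, H, J; JK→AGH adds G → {A, G, H, J, K}.

{G}, {K}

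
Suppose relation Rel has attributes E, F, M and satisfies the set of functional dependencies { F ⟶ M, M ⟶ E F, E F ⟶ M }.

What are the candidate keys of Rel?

{F}⁺: F→M adds M; M→EF adds E → {E, F, M}.
{M}⁺: M→EF adds E, F → {E, F, M}.
Any other superkey contains one of these as a subset, so there are no further candidate keys.

{F}; {M}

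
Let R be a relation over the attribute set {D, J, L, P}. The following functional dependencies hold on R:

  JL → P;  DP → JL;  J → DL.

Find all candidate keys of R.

{J}⁺: J→DL adds D, L; JL→P adds P → {D, J, L, P}.
{D, P}⁺: DP→JL adds J, L → {D, J, L, P}. Minimal: {P}⁺ = {P}; {D}⁺ = {D} — none reach the full schema.
Any other superkey contains one of these as a subset, so there are no further candidate keys.

(J); (D, P)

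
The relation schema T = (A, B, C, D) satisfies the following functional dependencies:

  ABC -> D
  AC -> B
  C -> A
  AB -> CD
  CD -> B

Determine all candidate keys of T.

(C); (A, B)

{C}⁺: C→A adds A; AC→B adds B; AB→CD adds D → {A, B, C, D}.
{A, B}⁺: AB→CD adds C, D → {A, B, C, D}. Minimal: {B}⁺ = {B}; {A}⁺ = {A} — none reach the full schema.
Any other superkey contains one of these as a subset, so there are no further candidate keys.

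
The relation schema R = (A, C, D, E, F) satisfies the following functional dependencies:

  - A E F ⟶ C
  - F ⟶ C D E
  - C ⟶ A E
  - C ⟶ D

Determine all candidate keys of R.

{F}⁺: F→CDE adds C, D, E; C→AE adds A → {A, C, D, E, F}.

{F}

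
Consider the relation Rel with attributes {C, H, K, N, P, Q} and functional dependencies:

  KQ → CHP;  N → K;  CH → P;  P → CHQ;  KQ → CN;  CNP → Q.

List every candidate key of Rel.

{K, P}⁺: P→CHQ adds C, H, Q; KQ→CN adds N → {C, H, K, N, P, Q}. Minimal: {P}⁺ = {C, H, P, Q}; {K}⁺ = {K} — none reach the full schema.
{K, Q}⁺: KQ→CHP adds C, H, P; KQ→CN adds N → {C, H, K, N, P, Q}. Minimal: {Q}⁺ = {Q}; {K}⁺ = {K} — none reach the full schema.
{N, P}⁺: N→K adds K; P→CHQ adds C, H, Q → {C, H, K, N, P, Q}. Minimal: {P}⁺ = {C, H, P, Q}; {N}⁺ = {K, N} — none reach the full schema.
{N, Q}⁺: N→K adds K; KQ→CN adds C; KQ→CHP adds H, P → {C, H, K, N, P, Q}. Minimal: {Q}⁺ = {Q}; {N}⁺ = {K, N} — none reach the full schema.
{C, H, K}⁺: CH→P adds P; P→CHQ adds Q; KQ→CN adds N → {C, H, K, N, P, Q}. Minimal: {H, K}⁺ = {H, K}; {C, K}⁺ = {C, K}; {C, H}⁺ = {C, H, P, Q} — none reach the full schema.
{C, H, N}⁺: N→K adds K; CH→P adds P; P→CHQ adds Q → {C, H, K, N, P, Q}. Minimal: {H, N}⁺ = {H, K, N}; {C, N}⁺ = {C, K, N}; {C, H}⁺ = {C, H, P, Q} — none reach the full schema.
Any other superkey contains one of these as a subset, so there are no further candidate keys.

{K, P}, {K, Q}, {N, P}, {N, Q}, {C, H, K}, {C, H, N}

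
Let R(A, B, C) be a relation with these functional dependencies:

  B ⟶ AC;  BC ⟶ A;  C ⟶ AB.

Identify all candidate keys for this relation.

{B}, {C}

{B}⁺: B→AC adds A, C → {A, B, C}.
{C}⁺: C→AB adds A, B → {A, B, C}.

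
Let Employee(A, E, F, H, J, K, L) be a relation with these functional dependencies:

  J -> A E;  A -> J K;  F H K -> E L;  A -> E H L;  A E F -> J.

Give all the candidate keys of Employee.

AF, FJ

Attribute F never appears on the right-hand side of any dependency, so F must belong to every candidate key.
{F}⁺ = {F}, which is not all of the schema, so we must add further attributes.
{A, F}⁺: A→JK adds J, K; A→EHL adds E, H, L → {A, E, F, H, J, K, L}. Minimal: {F}⁺ = {F}; {A}⁺ = {A, E, H, J, K, L} — none reach the full schema.
{F, J}⁺: J→AE adds A, E; A→JK adds K; A→EHL adds H, L → {A, E, F, H, J, K, L}. Minimal: {J}⁺ = {A, E, H, J, K, L}; {F}⁺ = {F} — none reach the full schema.
Any other superkey contains one of these as a subset, so there are no further candidate keys.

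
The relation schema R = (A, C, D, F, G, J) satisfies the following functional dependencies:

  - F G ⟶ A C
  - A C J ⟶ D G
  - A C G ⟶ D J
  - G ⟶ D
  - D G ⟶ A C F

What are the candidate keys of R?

{G}, {A, C, J}

{G}⁺: G→D adds D; DG→ACF adds A, C, F; ACG→DJ adds J → {A, C, D, F, G, J}.
{A, C, J}⁺: ACJ→DG adds D, G; DG→ACF adds F → {A, C, D, F, G, J}. Minimal: {C, J}⁺ = {C, J}; {A, J}⁺ = {A, J}; {A, C}⁺ = {A, C} — none reach the full schema.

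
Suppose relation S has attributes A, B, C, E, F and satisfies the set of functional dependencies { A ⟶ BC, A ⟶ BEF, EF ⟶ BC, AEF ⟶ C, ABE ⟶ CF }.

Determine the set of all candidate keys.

{A}

Attribute A never appears on the right-hand side of any dependency, so A must belong to every candidate key.
{A}⁺ = {A, B, C, E, F}, which is all of the schema, so {A} is the only candidate key.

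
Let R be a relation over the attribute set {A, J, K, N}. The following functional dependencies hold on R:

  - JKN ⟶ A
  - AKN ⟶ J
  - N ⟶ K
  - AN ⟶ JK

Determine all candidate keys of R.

{A, N}, {J, N}

Attribute N never appears on the right-hand side of any dependency, so N must belong to every candidate key.
{N}⁺ = {K, N}, which is not all of the schema, so we must add further attributes.
{A, N}⁺: N→K adds K; AN→JK adds J → {A, J, K, N}.
{J, N}⁺: N→K adds K; JKN→A adds A → {A, J, K, N}.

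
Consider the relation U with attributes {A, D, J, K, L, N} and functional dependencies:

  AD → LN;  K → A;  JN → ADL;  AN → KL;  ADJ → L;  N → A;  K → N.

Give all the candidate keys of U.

Attribute J never appears on the right-hand side of any dependency, so J must belong to every candidate key.
{J}⁺ = {J}, which is not all of the schema, so we must add further attributes.
{J, K}⁺: K→A adds A; K→N adds N; JN→ADL adds D, L → {A, D, J, K, L, N}. Minimal: {K}⁺ = {A, K, L, N}; {J}⁺ = {J} — none reach the full schema.
{J, N}⁺: JN→ADL adds A, D, L; AN→KL adds K → {A, D, J, K, L, N}. Minimal: {N}⁺ = {A, K, L, N}; {J}⁺ = {J} — none reach the full schema.
{A, D, J}⁺: AD→LN adds L, N; AN→KL adds K → {A, D, J, K, L, N}. Minimal: {D, J}⁺ = {D, J}; {A, J}⁺ = {A, J}; {A, D}⁺ = {A, D, K, L, N} — none reach the full schema.
Any other superkey contains one of these as a subset, so there are no further candidate keys.

JK; JN; ADJ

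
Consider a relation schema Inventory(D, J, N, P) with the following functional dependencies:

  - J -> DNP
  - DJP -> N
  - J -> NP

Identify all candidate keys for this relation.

Attribute J never appears on the right-hand side of any dependency, so J must belong to every candidate key.
{J}⁺ = {D, J, N, P}, which is all of the schema, so {J} is the only candidate key.

{J}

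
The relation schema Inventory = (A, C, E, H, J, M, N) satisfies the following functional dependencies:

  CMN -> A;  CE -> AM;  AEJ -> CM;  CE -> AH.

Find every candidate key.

{A, E, J, N}, {C, E, J, N}

Attributes E, J, N never appear on any right-hand side, so every candidate key must contain {E, J, N}.
{E, J, N}⁺ = {E, J, N}, which is not all of the schema, so we must add further attributes.
{A, E, J, N}⁺: AEJ→CM adds C, M; CE→AH adds H → {A, C, E, H, J, M, N}. Minimal: {E, J, N}⁺ = {E, J, N}; {A, J, N}⁺ = {A, J, N}; {A, E, N}⁺ = {A, E, N}; … — none reach the full schema.
{C, E, J, N}⁺: CE→AM adds A, M; CE→AH adds H → {A, C, E, H, J, M, N}. Minimal: {E, J, N}⁺ = {E, J, N}; {C, J, N}⁺ = {C, J, N}; {C, E, N}⁺ = {A, C, E, H, M, N}; … — none reach the full schema.
Any other superkey contains one of these as a subset, so there are no further candidate keys.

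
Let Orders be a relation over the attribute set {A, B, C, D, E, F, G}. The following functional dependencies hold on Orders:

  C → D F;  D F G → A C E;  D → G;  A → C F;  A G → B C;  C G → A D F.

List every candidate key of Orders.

{A}, {C}, {D, F}

{A}⁺: A→CF adds C, F; C→DF adds D; D→G adds G; AG→BC adds B; DFG→ACE adds E → {A, B, C, D, E, F, G}.
{C}⁺: C→DF adds D, F; D→G adds G; CG→ADF adds A; DFG→ACE adds E; AG→BC adds B → {A, B, C, D, E, F, G}.
{D, F}⁺: D→G adds G; DFG→ACE adds A, C, E; AG→BC adds B → {A, B, C, D, E, F, G}.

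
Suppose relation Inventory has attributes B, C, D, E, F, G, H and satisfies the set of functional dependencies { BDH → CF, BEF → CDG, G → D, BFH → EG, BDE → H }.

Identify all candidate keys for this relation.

{B, D, E}; {B, D, H}; {B, E, F}; {B, E, G}; {B, F, H}; {B, G, H}

Attribute B never appears on the right-hand side of any dependency, so B must belong to every candidate key.
{B}⁺ = {B}, which is not all of the schema, so we must add further attributes.
{B, D, E}⁺: BDE→H adds H; BDH→CF adds C, F; BEF→CDG adds G → {B, C, D, E, F, G, H}. Minimal: {D, E}⁺ = {D, E}; {B, E}⁺ = {B, E}; {B, D}⁺ = {B, D} — none reach the full schema.
{B, D, H}⁺: BDH→CF adds C, F; BFH→EG adds E, G → {B, C, D, E, F, G, H}. Minimal: {D, H}⁺ = {D, H}; {B, H}⁺ = {B, H}; {B, D}⁺ = {B, D} — none reach the full schema.
{B, E, F}⁺: BEF→CDG adds C, D, G; BDE→H adds H → {B, C, D, E, F, G, H}. Minimal: {E, F}⁺ = {E, F}; {B, F}⁺ = {B, F}; {B, E}⁺ = {B, E} — none reach the full schema.
{B, E, G}⁺: G→D adds D; BDE→H adds H; BDH→CF adds C, F → {B, C, D, E, F, G, H}. Minimal: {E, G}⁺ = {D, E, G}; {B, G}⁺ = {B, D, G}; {B, E}⁺ = {B, E} — none reach the full schema.
{B, F, H}⁺: BFH→EG adds E, G; BEF→CDG adds C, D → {B, C, D, E, F, G, H}. Minimal: {F, H}⁺ = {F, H}; {B, H}⁺ = {B, H}; {B, F}⁺ = {B, F} — none reach the full schema.
{B, G, H}⁺: G→D adds D; BDH→CF adds C, F; BFH→EG adds E → {B, C, D, E, F, G, H}. Minimal: {G, H}⁺ = {D, G, H}; {B, H}⁺ = {B, H}; {B, G}⁺ = {B, D, G} — none reach the full schema.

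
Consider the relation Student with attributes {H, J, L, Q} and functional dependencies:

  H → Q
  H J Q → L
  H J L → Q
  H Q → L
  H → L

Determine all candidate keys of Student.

{H, J}⁺: H→Q adds Q; HJQ→L adds L → {H, J, L, Q}.

(H, J)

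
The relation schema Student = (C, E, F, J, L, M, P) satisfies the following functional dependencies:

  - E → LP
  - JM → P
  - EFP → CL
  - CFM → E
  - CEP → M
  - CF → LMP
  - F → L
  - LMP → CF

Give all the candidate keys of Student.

{C, E, J}⁺: E→LP adds L, P; CEP→M adds M; LMP→CF adds F → {C, E, F, J, L, M, P}. Minimal: {E, J}⁺ = {E, J, L, P}; {C, J}⁺ = {C, J}; {C, E}⁺ = {C, E, F, L, M, P} — none reach the full schema.
{C, F, J}⁺: CF→LMP adds L, M, P; CFM→E adds E → {C, E, F, J, L, M, P}. Minimal: {F, J}⁺ = {F, J, L}; {C, J}⁺ = {C, J}; {C, F}⁺ = {C, E, F, L, M, P} — none reach the full schema.
{E, F, J}⁺: E→LP adds L, P; EFP→CL adds C; CEP→M adds M → {C, E, F, J, L, M, P}. Minimal: {F, J}⁺ = {F, J, L}; {E, J}⁺ = {E, J, L, P}; {E, F}⁺ = {C, E, F, L, M, P} — none reach the full schema.
{E, J, M}⁺: E→LP adds L, P; LMP→CF adds C, F → {C, E, F, J, L, M, P}. Minimal: {J, M}⁺ = {J, M, P}; {E, M}⁺ = {C, E, F, L, M, P}; {E, J}⁺ = {E, J, L, P} — none reach the full schema.
{F, J, M}⁺: JM→P adds P; F→L adds L; LMP→CF adds C; CFM→E adds E → {C, E, F, J, L, M, P}. Minimal: {J, M}⁺ = {J, M, P}; {F, M}⁺ = {F, L, M}; {F, J}⁺ = {F, J, L} — none reach the full schema.
{J, L, M}⁺: JM→P adds P; LMP→CF adds C, F; CFM→E adds E → {C, E, F, J, L, M, P}. Minimal: {L, M}⁺ = {L, M}; {J, M}⁺ = {J, M, P}; {J, L}⁺ = {J, L} — none reach the full schema.
Any other superkey contains one of these as a subset, so there are no further candidate keys.

{C, E, J}, {C, F, J}, {E, F, J}, {E, J, M}, {F, J, M}, {J, L, M}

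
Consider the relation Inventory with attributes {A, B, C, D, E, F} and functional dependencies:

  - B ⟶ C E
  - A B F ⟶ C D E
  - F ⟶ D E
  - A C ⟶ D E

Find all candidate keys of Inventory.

{A, B, F}⁺: B→CE adds C, E; ABF→CDE adds D → {A, B, C, D, E, F}. Minimal: {B, F}⁺ = {B, C, D, E, F}; {A, F}⁺ = {A, D, E, F}; {A, B}⁺ = {A, B, C, D, E} — none reach the full schema.
No other minimal superkey exists.

(A, B, F)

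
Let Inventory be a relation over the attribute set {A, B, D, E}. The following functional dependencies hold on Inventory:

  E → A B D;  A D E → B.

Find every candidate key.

E

Attribute E never appears on the right-hand side of any dependency, so E must belong to every candidate key.
{E}⁺ = {A, B, D, E}, which is all of the schema, so {E} is the only candidate key.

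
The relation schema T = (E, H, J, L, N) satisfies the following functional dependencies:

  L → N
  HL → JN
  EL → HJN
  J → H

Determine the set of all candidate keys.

{E, L}

Attributes E, L never appear on any right-hand side, so every candidate key must contain {E, L}.
{E, L}⁺ = {E, H, J, L, N}, which is all of the schema, so {E, L} is the only candidate key.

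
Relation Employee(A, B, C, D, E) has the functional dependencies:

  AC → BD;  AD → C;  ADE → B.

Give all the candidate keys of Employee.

Attributes A, E never appear on any right-hand side, so every candidate key must contain {A, E}.
{A, E}⁺ = {A, E}, which is not all of the schema, so we must add further attributes.
{A, C, E}⁺: AC→BD adds B, D → {A, B, C, D, E}. Minimal: {C, E}⁺ = {C, E}; {A, E}⁺ = {A, E}; {A, C}⁺ = {A, B, C, D} — none reach the full schema.
{A, D, E}⁺: AD→C adds C; ADE→B adds B → {A, B, C, D, E}. Minimal: {D, E}⁺ = {D, E}; {A, E}⁺ = {A, E}; {A, D}⁺ = {A, B, C, D} — none reach the full schema.
Any other superkey contains one of these as a subset, so there are no further candidate keys.

{A, C, E}, {A, D, E}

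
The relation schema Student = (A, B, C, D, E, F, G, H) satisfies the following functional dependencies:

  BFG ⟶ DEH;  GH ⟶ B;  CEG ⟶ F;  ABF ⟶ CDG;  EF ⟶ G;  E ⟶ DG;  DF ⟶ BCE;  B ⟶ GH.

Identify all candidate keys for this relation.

(A, B, F), (A, C, E), (A, D, F), (A, E, F), (A, F, G, H)

Attribute A never appears on the right-hand side of any dependency, so A must belong to every candidate key.
{A}⁺ = {A}, which is not all of the schema, so we must add further attributes.
{A, B, F}⁺: ABF→CDG adds C, D, G; DF→BCE adds E; B→GH adds H → {A, B, C, D, E, F, G, H}.
{A, C, E}⁺: E→DG adds D, G; CEG→F adds F; DF→BCE adds B; B→GH adds H → {A, B, C, D, E, F, G, H}.
{A, D, F}⁺: DF→BCE adds B, C, E; B→GH adds G, H → {A, B, C, D, E, F, G, H}.
{A, E, F}⁺: EF→G adds G; E→DG adds D; DF→BCE adds B, C; B→GH adds H → {A, B, C, D, E, F, G, H}.
{A, F, G, H}⁺: GH→B adds B; ABF→CDG adds C, D; DF→BCE adds E → {A, B, C, D, E, F, G, H}.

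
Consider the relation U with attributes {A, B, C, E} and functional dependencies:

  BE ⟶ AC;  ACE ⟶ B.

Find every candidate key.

{B, E}⁺: BE→AC adds A, C → {A, B, C, E}. Minimal: {E}⁺ = {E}; {B}⁺ = {B} — none reach the full schema.
{A, C, E}⁺: ACE→B adds B → {A, B, C, E}. Minimal: {C, E}⁺ = {C, E}; {A, E}⁺ = {A, E}; {A, C}⁺ = {A, C} — none reach the full schema.
Any other superkey contains one of these as a subset, so there are no further candidate keys.

{B, E}; {A, C, E}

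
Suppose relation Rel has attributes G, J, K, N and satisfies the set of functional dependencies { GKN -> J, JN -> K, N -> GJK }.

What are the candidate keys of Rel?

{N}

Attribute N never appears on the right-hand side of any dependency, so N must belong to every candidate key.
{N}⁺ = {G, J, K, N}, which is all of the schema, so {N} is the only candidate key.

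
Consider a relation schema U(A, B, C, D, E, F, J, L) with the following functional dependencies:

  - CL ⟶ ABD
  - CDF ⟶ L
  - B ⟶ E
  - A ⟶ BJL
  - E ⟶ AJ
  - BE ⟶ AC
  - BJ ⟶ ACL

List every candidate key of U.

Attribute F never appears on the right-hand side of any dependency, so F must belong to every candidate key.
{F}⁺ = {F}, which is not all of the schema, so we must add further attributes.
{A, F}⁺: A→BJL adds B, J, L; BJ→ACL adds C; CL→ABD adds D; B→E adds E → {A, B, C, D, E, F, J, L}.
{B, F}⁺: B→E adds E; E→AJ adds A, J; BE→AC adds C; BJ→ACL adds L; CL→ABD adds D → {A, B, C, D, E, F, J, L}.
{E, F}⁺: E→AJ adds A, J; A→BJL adds B, L; BE→AC adds C; CL→ABD adds D → {A, B, C, D, E, F, J, L}.
{C, D, F}⁺: CDF→L adds L; CL→ABD adds A, B; B→E adds E; A→BJL adds J → {A, B, C, D, E, F, J, L}.
{C, F, L}⁺: CL→ABD adds A, B, D; B→E adds E; A→BJL adds J → {A, B, C, D, E, F, J, L}.
Any other superkey contains one of these as a subset, so there are no further candidate keys.

AF, BF, EF, CDF, CFL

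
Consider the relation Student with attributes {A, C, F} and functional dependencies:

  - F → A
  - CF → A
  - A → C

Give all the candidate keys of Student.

Attribute F never appears on the right-hand side of any dependency, so F must belong to every candidate key.
{F}⁺ = {A, C, F}, which is all of the schema, so {F} is the only candidate key.

F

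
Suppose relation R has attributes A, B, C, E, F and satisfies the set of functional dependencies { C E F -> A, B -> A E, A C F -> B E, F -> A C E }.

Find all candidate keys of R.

F

Attribute F never appears on the right-hand side of any dependency, so F must belong to every candidate key.
{F}⁺ = {A, B, C, E, F}, which is all of the schema, so {F} is the only candidate key.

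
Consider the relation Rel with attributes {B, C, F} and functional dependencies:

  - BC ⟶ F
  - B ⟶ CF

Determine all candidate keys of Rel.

{B}⁺: B→CF adds C, F → {B, C, F}.

{B}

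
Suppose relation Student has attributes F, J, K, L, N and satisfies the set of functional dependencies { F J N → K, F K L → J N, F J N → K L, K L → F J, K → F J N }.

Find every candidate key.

(K); (F, J, N)

{K}⁺: K→FJN adds F, J, N; FJN→KL adds L → {F, J, K, L, N}.
{F, J, N}⁺: FJN→K adds K; FJN→KL adds L → {F, J, K, L, N}. Minimal: {J, N}⁺ = {J, N}; {F, N}⁺ = {F, N}; {F, J}⁺ = {F, J} — none reach the full schema.
Any other superkey contains one of these as a subset, so there are no further candidate keys.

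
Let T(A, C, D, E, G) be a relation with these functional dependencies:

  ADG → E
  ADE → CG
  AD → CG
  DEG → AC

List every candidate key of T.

Attribute D never appears on the right-hand side of any dependency, so D must belong to every candidate key.
{D}⁺ = {D}, which is not all of the schema, so we must add further attributes.
{A, D}⁺: AD→CG adds C, G; ADG→E adds E → {A, C, D, E, G}. Minimal: {D}⁺ = {D}; {A}⁺ = {A} — none reach the full schema.
{D, E, G}⁺: DEG→AC adds A, C → {A, C, D, E, G}. Minimal: {E, G}⁺ = {E, G}; {D, G}⁺ = {D, G}; {D, E}⁺ = {D, E} — none reach the full schema.
Any other superkey contains one of these as a subset, so there are no further candidate keys.

{A, D}; {D, E, G}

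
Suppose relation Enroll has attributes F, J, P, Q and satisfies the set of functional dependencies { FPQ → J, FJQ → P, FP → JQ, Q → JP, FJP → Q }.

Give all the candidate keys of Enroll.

{F, P}, {F, Q}

Attribute F never appears on the right-hand side of any dependency, so F must belong to every candidate key.
{F}⁺ = {F}, which is not all of the schema, so we must add further attributes.
{F, P}⁺: FP→JQ adds J, Q → {F, J, P, Q}. Minimal: {P}⁺ = {P}; {F}⁺ = {F} — none reach the full schema.
{F, Q}⁺: Q→JP adds J, P → {F, J, P, Q}. Minimal: {Q}⁺ = {J, P, Q}; {F}⁺ = {F} — none reach the full schema.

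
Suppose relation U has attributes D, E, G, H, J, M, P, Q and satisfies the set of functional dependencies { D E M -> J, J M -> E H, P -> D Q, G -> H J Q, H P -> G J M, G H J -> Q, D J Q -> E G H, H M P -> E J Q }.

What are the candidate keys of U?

(G, P); (H, P); (J, P); (E, M, P)

Attribute P never appears on the right-hand side of any dependency, so P must belong to every candidate key.
{P}⁺ = {D, P, Q}, which is not all of the schema, so we must add further attributes.
{G, P}⁺: P→DQ adds D, Q; G→HJQ adds H, J; HP→GJM adds M; DJQ→EGH adds E → {D, E, G, H, J, M, P, Q}. Minimal: {P}⁺ = {D, P, Q}; {G}⁺ = {G, H, J, Q} — none reach the full schema.
{H, P}⁺: P→DQ adds D, Q; HP→GJM adds G, J, M; DJQ→EGH adds E → {D, E, G, H, J, M, P, Q}. Minimal: {P}⁺ = {D, P, Q}; {H}⁺ = {H} — none reach the full schema.
{J, P}⁺: P→DQ adds D, Q; DJQ→EGH adds E, G, H; HP→GJM adds M → {D, E, G, H, J, M, P, Q}. Minimal: {P}⁺ = {D, P, Q}; {J}⁺ = {J} — none reach the full schema.
{E, M, P}⁺: P→DQ adds D, Q; DEM→J adds J; JM→EH adds H; HP→GJM adds G → {D, E, G, H, J, M, P, Q}. Minimal: {M, P}⁺ = {D, M, P, Q}; {E, P}⁺ = {D, E, P, Q}; {E, M}⁺ = {E, M} — none reach the full schema.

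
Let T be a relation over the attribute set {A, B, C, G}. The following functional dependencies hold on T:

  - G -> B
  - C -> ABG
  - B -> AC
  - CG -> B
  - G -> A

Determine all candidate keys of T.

{B}⁺: B→AC adds A, C; C→ABG adds G → {A, B, C, G}.
{C}⁺: C→ABG adds A, B, G → {A, B, C, G}.
{G}⁺: G→B adds B; B→AC adds A, C → {A, B, C, G}.

B, C, G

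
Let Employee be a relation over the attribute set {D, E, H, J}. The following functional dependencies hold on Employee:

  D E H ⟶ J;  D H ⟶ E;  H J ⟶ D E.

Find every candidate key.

{D, H}, {H, J}

Attribute H never appears on the right-hand side of any dependency, so H must belong to every candidate key.
{H}⁺ = {H}, which is not all of the schema, so we must add further attributes.
{D, H}⁺: DH→E adds E; DEH→J adds J → {D, E, H, J}. Minimal: {H}⁺ = {H}; {D}⁺ = {D} — none reach the full schema.
{H, J}⁺: HJ→DE adds D, E → {D, E, H, J}. Minimal: {J}⁺ = {J}; {H}⁺ = {H} — none reach the full schema.
Any other superkey contains one of these as a subset, so there are no further candidate keys.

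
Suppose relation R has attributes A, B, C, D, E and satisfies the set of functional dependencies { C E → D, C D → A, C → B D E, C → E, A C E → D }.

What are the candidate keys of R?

{C}

Attribute C never appears on the right-hand side of any dependency, so C must belong to every candidate key.
{C}⁺ = {A, B, C, D, E}, which is all of the schema, so {C} is the only candidate key.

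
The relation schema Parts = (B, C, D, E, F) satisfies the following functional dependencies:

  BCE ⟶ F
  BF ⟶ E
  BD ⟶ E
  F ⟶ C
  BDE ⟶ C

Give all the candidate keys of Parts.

{B, D}

Attributes B, D never appear on any right-hand side, so every candidate key must contain {B, D}.
{B, D}⁺ = {B, C, D, E, F}, which is all of the schema, so {B, D} is the only candidate key.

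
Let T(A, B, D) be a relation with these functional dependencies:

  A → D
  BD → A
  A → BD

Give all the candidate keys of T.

{A}⁺: A→D adds D; A→BD adds B → {A, B, D}.
{B, D}⁺: BD→A adds A → {A, B, D}. Minimal: {D}⁺ = {D}; {B}⁺ = {B} — none reach the full schema.
Any other superkey contains one of these as a subset, so there are no further candidate keys.

(A), (B, D)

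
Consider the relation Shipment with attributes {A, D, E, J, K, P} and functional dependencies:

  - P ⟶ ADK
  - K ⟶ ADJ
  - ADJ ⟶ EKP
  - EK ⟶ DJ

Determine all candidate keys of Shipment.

{K}⁺: K→ADJ adds A, D, J; ADJ→EKP adds E, P → {A, D, E, J, K, P}.
{P}⁺: P→ADK adds A, D, K; K→ADJ adds J; ADJ→EKP adds E → {A, D, E, J, K, P}.
{A, D, J}⁺: ADJ→EKP adds E, K, P → {A, D, E, J, K, P}. Minimal: {D, J}⁺ = {D, J}; {A, J}⁺ = {A, J}; {A, D}⁺ = {A, D} — none reach the full schema.
Any other superkey contains one of these as a subset, so there are no further candidate keys.

{K}, {P}, {A, D, J}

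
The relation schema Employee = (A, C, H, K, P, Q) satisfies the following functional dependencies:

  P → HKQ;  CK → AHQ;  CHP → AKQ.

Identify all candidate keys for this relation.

Attributes C, P never appear on any right-hand side, so every candidate key must contain {C, P}.
{C, P}⁺ = {A, C, H, K, P, Q}, which is all of the schema, so {C, P} is the only candidate key.

CP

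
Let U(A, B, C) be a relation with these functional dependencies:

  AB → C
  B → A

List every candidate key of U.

{B}

{B}⁺: B→A adds A; AB→C adds C → {A, B, C}.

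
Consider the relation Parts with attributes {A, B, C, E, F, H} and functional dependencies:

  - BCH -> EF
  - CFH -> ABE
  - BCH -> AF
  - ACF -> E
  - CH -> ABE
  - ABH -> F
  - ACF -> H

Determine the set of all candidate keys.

CH; ACF

Attribute C never appears on the right-hand side of any dependency, so C must belong to every candidate key.
{C}⁺ = {C}, which is not all of the schema, so we must add further attributes.
{C, H}⁺: CH→ABE adds A, B, E; ABH→F adds F → {A, B, C, E, F, H}. Minimal: {H}⁺ = {H}; {C}⁺ = {C} — none reach the full schema.
{A, C, F}⁺: ACF→E adds E; ACF→H adds H; CFH→ABE adds B → {A, B, C, E, F, H}. Minimal: {C, F}⁺ = {C, F}; {A, F}⁺ = {A, F}; {A, C}⁺ = {A, C} — none reach the full schema.
Any other superkey contains one of these as a subset, so there are no further candidate keys.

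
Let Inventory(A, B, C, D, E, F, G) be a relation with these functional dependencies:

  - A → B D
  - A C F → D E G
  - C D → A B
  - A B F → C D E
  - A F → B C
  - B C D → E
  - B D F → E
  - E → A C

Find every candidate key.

Attribute F never appears on the right-hand side of any dependency, so F must belong to every candidate key.
{F}⁺ = {F}, which is not all of the schema, so we must add further attributes.
{A, F}⁺: A→BD adds B, D; ABF→CDE adds C, E; ACF→DEG adds G → {A, B, C, D, E, F, G}. Minimal: {F}⁺ = {F}; {A}⁺ = {A, B, D} — none reach the full schema.
{E, F}⁺: E→AC adds A, C; A→BD adds B, D; ACF→DEG adds G → {A, B, C, D, E, F, G}. Minimal: {F}⁺ = {F}; {E}⁺ = {A, B, C, D, E} — none reach the full schema.
{B, D, F}⁺: BDF→E adds E; E→AC adds A, C; ACF→DEG adds G → {A, B, C, D, E, F, G}. Minimal: {D, F}⁺ = {D, F}; {B, F}⁺ = {B, F}; {B, D}⁺ = {B, D} — none reach the full schema.
{C, D, F}⁺: CD→AB adds A, B; ABF→CDE adds E; ACF→DEG adds G → {A, B, C, D, E, F, G}. Minimal: {D, F}⁺ = {D, F}; {C, F}⁺ = {C, F}; {C, D}⁺ = {A, B, C, D, E} — none reach the full schema.
Any other superkey contains one of these as a subset, so there are no further candidate keys.

AF, EF, BDF, CDF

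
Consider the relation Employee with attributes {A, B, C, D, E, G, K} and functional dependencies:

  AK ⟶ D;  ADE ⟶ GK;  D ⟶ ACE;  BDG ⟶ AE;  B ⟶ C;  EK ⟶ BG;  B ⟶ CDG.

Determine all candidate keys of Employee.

{B}⁺: B→C adds C; B→CDG adds D, G; D→ACE adds A, E; ADE→GK adds K → {A, B, C, D, E, G, K}.
{D}⁺: D→ACE adds A, C, E; ADE→GK adds G, K; EK→BG adds B → {A, B, C, D, E, G, K}.
{A, K}⁺: AK→D adds D; D→ACE adds C, E; EK→BG adds B, G → {A, B, C, D, E, G, K}. Minimal: {K}⁺ = {K}; {A}⁺ = {A} — none reach the full schema.
{E, K}⁺: EK→BG adds B, G; B→CDG adds C, D; D→ACE adds A → {A, B, C, D, E, G, K}. Minimal: {K}⁺ = {K}; {E}⁺ = {E} — none reach the full schema.

{B}, {D}, {A, K}, {E, K}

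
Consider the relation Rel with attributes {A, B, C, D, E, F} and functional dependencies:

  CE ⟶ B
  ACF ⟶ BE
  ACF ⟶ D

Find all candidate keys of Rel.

ACF

Attributes A, C, F never appear on any right-hand side, so every candidate key must contain {A, C, F}.
{A, C, F}⁺ = {A, B, C, D, E, F}, which is all of the schema, so {A, C, F} is the only candidate key.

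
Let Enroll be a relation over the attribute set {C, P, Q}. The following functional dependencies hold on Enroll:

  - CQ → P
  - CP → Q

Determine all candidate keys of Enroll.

Attribute C never appears on the right-hand side of any dependency, so C must belong to every candidate key.
{C}⁺ = {C}, which is not all of the schema, so we must add further attributes.
{C, P}⁺: CP→Q adds Q → {C, P, Q}.
{C, Q}⁺: CQ→P adds P → {C, P, Q}.
Any other superkey contains one of these as a subset, so there are no further candidate keys.

{C, P}; {C, Q}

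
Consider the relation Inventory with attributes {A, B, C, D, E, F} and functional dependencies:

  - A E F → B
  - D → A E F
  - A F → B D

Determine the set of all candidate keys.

Attribute C never appears on the right-hand side of any dependency, so C must belong to every candidate key.
{C}⁺ = {C}, which is not all of the schema, so we must add further attributes.
{C, D}⁺: D→AEF adds A, E, F; AF→BD adds B → {A, B, C, D, E, F}. Minimal: {D}⁺ = {A, B, D, E, F}; {C}⁺ = {C} — none reach the full schema.
{A, C, F}⁺: AF→BD adds B, D; D→AEF adds E → {A, B, C, D, E, F}. Minimal: {C, F}⁺ = {C, F}; {A, F}⁺ = {A, B, D, E, F}; {A, C}⁺ = {A, C} — none reach the full schema.
Any other superkey contains one of these as a subset, so there are no further candidate keys.

{C, D}; {A, C, F}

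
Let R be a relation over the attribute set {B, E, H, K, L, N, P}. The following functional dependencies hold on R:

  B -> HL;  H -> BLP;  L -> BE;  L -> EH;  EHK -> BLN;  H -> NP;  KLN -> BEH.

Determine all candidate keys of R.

Attribute K never appears on the right-hand side of any dependency, so K must belong to every candidate key.
{K}⁺ = {K}, which is not all of the schema, so we must add further attributes.
{B, K}⁺: B→HL adds H, L; H→BLP adds P; L→BE adds E; EHK→BLN adds N → {B, E, H, K, L, N, P}. Minimal: {K}⁺ = {K}; {B}⁺ = {B, E, H, L, N, P} — none reach the full schema.
{H, K}⁺: H→BLP adds B, L, P; L→BE adds E; EHK→BLN adds N → {B, E, H, K, L, N, P}. Minimal: {K}⁺ = {K}; {H}⁺ = {B, E, H, L, N, P} — none reach the full schema.
{K, L}⁺: L→BE adds B, E; L→EH adds H; EHK→BLN adds N; H→NP adds P → {B, E, H, K, L, N, P}. Minimal: {L}⁺ = {B, E, H, L, N, P}; {K}⁺ = {K} — none reach the full schema.
Any other superkey contains one of these as a subset, so there are no further candidate keys.

{B, K}, {H, K}, {K, L}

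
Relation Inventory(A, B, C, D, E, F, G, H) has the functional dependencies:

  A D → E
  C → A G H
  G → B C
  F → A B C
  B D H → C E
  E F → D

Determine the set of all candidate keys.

{D, F}, {E, F}

Attribute F never appears on the right-hand side of any dependency, so F must belong to every candidate key.
{F}⁺ = {A, B, C, F, G, H}, which is not all of the schema, so we must add further attributes.
{D, F}⁺: F→ABC adds A, B, C; AD→E adds E; C→AGH adds G, H → {A, B, C, D, E, F, G, H}. Minimal: {F}⁺ = {A, B, C, F, G, H}; {D}⁺ = {D} — none reach the full schema.
{E, F}⁺: F→ABC adds A, B, C; EF→D adds D; C→AGH adds G, H → {A, B, C, D, E, F, G, H}. Minimal: {F}⁺ = {A, B, C, F, G, H}; {E}⁺ = {E} — none reach the full schema.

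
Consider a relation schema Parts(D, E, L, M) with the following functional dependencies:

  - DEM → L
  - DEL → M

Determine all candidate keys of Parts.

(D, E, L); (D, E, M)

Attributes D, E never appear on any right-hand side, so every candidate key must contain {D, E}.
{D, E}⁺ = {D, E}, which is not all of the schema, so we must add further attributes.
{D, E, L}⁺: DEL→M adds M → {D, E, L, M}. Minimal: {E, L}⁺ = {E, L}; {D, L}⁺ = {D, L}; {D, E}⁺ = {D, E} — none reach the full schema.
{D, E, M}⁺: DEM→L adds L → {D, E, L, M}. Minimal: {E, M}⁺ = {E, M}; {D, M}⁺ = {D, M}; {D, E}⁺ = {D, E} — none reach the full schema.
Any other superkey contains one of these as a subset, so there are no further candidate keys.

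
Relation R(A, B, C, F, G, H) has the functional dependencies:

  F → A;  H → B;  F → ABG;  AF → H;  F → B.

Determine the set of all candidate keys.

Attributes C, F never appear on any right-hand side, so every candidate key must contain {C, F}.
{C, F}⁺ = {A, B, C, F, G, H}, which is all of the schema, so {C, F} is the only candidate key.

(C, F)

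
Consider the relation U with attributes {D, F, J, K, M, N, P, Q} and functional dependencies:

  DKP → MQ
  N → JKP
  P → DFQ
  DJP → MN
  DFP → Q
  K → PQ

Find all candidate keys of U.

{N}, {J, K}, {J, P}

{N}⁺: N→JKP adds J, K, P; P→DFQ adds D, F, Q; DJP→MN adds M → {D, F, J, K, M, N, P, Q}.
{J, K}⁺: K→PQ adds P, Q; P→DFQ adds D, F; DJP→MN adds M, N → {D, F, J, K, M, N, P, Q}. Minimal: {K}⁺ = {D, F, K, M, P, Q}; {J}⁺ = {J} — none reach the full schema.
{J, P}⁺: P→DFQ adds D, F, Q; DJP→MN adds M, N; N→JKP adds K → {D, F, J, K, M, N, P, Q}. Minimal: {P}⁺ = {D, F, P, Q}; {J}⁺ = {J} — none reach the full schema.
Any other superkey contains one of these as a subset, so there are no further candidate keys.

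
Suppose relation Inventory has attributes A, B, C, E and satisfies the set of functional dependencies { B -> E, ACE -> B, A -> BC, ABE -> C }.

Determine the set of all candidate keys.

(A)

Attribute A never appears on the right-hand side of any dependency, so A must belong to every candidate key.
{A}⁺ = {A, B, C, E}, which is all of the schema, so {A} is the only candidate key.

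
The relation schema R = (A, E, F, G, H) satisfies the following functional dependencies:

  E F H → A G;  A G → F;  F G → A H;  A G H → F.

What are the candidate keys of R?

{A, E, G}, {E, F, G}, {E, F, H}

Attribute E never appears on the right-hand side of any dependency, so E must belong to every candidate key.
{E}⁺ = {E}, which is not all of the schema, so we must add further attributes.
{A, E, G}⁺: AG→F adds F; FG→AH adds H → {A, E, F, G, H}.
{E, F, G}⁺: FG→AH adds A, H → {A, E, F, G, H}.
{E, F, H}⁺: EFH→AG adds A, G → {A, E, F, G, H}.
Any other superkey contains one of these as a subset, so there are no further candidate keys.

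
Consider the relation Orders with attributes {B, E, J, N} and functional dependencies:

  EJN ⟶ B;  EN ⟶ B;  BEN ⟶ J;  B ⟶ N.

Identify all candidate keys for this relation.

{B, E}⁺: B→N adds N; BEN→J adds J → {B, E, J, N}. Minimal: {E}⁺ = {E}; {B}⁺ = {B, N} — none reach the full schema.
{E, N}⁺: EN→B adds B; BEN→J adds J → {B, E, J, N}. Minimal: {N}⁺ = {N}; {E}⁺ = {E} — none reach the full schema.

{B, E}, {E, N}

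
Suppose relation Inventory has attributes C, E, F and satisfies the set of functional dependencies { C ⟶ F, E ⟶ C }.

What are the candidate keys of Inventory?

E

Attribute E never appears on the right-hand side of any dependency, so E must belong to every candidate key.
{E}⁺ = {C, E, F}, which is all of the schema, so {E} is the only candidate key.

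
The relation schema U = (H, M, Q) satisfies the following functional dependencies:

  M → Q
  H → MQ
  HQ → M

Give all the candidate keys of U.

Attribute H never appears on the right-hand side of any dependency, so H must belong to every candidate key.
{H}⁺ = {H, M, Q}, which is all of the schema, so {H} is the only candidate key.

{H}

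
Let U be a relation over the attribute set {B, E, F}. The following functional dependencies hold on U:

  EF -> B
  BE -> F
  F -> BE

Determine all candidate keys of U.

{F}⁺: F→BE adds B, E → {B, E, F}.
{B, E}⁺: BE→F adds F → {B, E, F}. Minimal: {E}⁺ = {E}; {B}⁺ = {B} — none reach the full schema.
Any other superkey contains one of these as a subset, so there are no further candidate keys.

F; BE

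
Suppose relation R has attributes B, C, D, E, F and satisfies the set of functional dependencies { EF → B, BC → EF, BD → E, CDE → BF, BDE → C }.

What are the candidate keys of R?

Attribute D never appears on the right-hand side of any dependency, so D must belong to every candidate key.
{D}⁺ = {D}, which is not all of the schema, so we must add further attributes.
{B, D}⁺: BD→E adds E; BDE→C adds C; BC→EF adds F → {B, C, D, E, F}. Minimal: {D}⁺ = {D}; {B}⁺ = {B} — none reach the full schema.
{C, D, E}⁺: CDE→BF adds B, F → {B, C, D, E, F}. Minimal: {D, E}⁺ = {D, E}; {C, E}⁺ = {C, E}; {C, D}⁺ = {C, D} — none reach the full schema.
{D, E, F}⁺: EF→B adds B; BDE→C adds C → {B, C, D, E, F}. Minimal: {E, F}⁺ = {B, E, F}; {D, F}⁺ = {D, F}; {D, E}⁺ = {D, E} — none reach the full schema.

(B, D); (C, D, E); (D, E, F)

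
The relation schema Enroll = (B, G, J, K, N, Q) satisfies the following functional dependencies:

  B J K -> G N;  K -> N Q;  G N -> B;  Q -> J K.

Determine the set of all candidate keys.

{B, K}⁺: K→NQ adds N, Q; Q→JK adds J; BJK→GN adds G → {B, G, J, K, N, Q}. Minimal: {K}⁺ = {J, K, N, Q}; {B}⁺ = {B} — none reach the full schema.
{B, Q}⁺: Q→JK adds J, K; BJK→GN adds G, N → {B, G, J, K, N, Q}. Minimal: {Q}⁺ = {J, K, N, Q}; {B}⁺ = {B} — none reach the full schema.
{G, K}⁺: K→NQ adds N, Q; GN→B adds B; Q→JK adds J → {B, G, J, K, N, Q}. Minimal: {K}⁺ = {J, K, N, Q}; {G}⁺ = {G} — none reach the full schema.
{G, Q}⁺: Q→JK adds J, K; K→NQ adds N; GN→B adds B → {B, G, J, K, N, Q}. Minimal: {Q}⁺ = {J, K, N, Q}; {G}⁺ = {G} — none reach the full schema.
Any other superkey contains one of these as a subset, so there are no further candidate keys.

(B, K); (B, Q); (G, K); (G, Q)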